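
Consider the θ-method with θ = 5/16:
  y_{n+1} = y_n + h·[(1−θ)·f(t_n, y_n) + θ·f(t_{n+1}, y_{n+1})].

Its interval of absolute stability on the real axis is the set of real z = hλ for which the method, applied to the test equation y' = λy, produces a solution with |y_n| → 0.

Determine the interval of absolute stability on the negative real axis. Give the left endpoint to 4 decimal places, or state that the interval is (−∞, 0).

On y'=λy, z=hλ:
  y_{n+1} = y_n + z·[11/16·y_n + 5/16·y_{n+1}] ⇒ (1 − 5/16z)y_{n+1} = (1 + 11/16z)y_n
  ⇒ R(z) = (1 + 11/16z)/(1 − 5/16z).

Need |R(x)|<1, x<0.
x=-1.18: |R|=0.1379
R=−1: 1+11/16x = −1+5/16x ⇒ -3/8x=2 ⇒ x=2/(-3/8)=-5.3333
Confirm numerically:
  x=-4.051: |R|=0.78778 <1
  x=-3.545: |R|=0.68184 <1
  x=-2.951: |R|=0.53523 <1
  x=-5.690: |R|=1.04814 >1
  x=-5.404: |R|=1.00986 >1
Interval (-5.3333, 0).

(-5.3333, 0).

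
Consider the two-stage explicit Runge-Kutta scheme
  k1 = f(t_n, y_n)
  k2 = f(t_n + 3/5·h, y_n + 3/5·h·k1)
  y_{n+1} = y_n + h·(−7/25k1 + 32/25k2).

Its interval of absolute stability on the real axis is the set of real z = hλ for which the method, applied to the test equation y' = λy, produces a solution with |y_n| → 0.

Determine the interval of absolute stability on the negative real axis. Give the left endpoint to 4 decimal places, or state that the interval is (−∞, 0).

z∈(-1.3021,0).

Test eqn y'=λy, z=hλ:
  k1=λy_n ⇒ h·k1=z·y_n;  k2=λ(1+3/5z)y_n ⇒ h·k2=z(1+3/5z)y_n
  y_{n+1}/y_n = 1 − 7/25z + 32/25z(1+3/5z) = 1 + z + 96/125z²
  ⇒ R(z) = 1 + z + 96/125z².

Boundary: |R(x)|=1, x<0.
x=-0.75: |R|=0.6820
R=1: x+96/125x²=0 ⇒ x=−125/96=-1.3021; min R=1−1/(4·96/125)=0.6745>−1
Confirm numerically:
  x=-1.179: |R|=0.88855 <1
  x=-0.619: |R|=0.67527 <1
  x=-0.574: |R|=0.67904 <1
  x=-1.695: |R|=1.51148 >1
  x=-1.337: |R|=1.03585 >1
Stable set (-1.3021, 0).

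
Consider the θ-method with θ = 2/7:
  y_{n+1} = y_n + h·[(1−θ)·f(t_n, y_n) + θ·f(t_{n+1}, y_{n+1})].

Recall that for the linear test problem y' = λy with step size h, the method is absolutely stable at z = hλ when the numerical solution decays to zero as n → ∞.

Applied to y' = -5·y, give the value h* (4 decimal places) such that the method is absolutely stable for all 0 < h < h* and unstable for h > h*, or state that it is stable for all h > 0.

Set f=λy, z=hλ:
  y_{n+1} = y_n + z·[5/7·y_n + 2/7·y_{n+1}] ⇒ (1 − 2/7z)y_{n+1} = (1 + 5/7z)y_n
  Hence R(z) = (1 + 5/7z)/(1 − 2/7z).

Boundary: |R(x)|=1, x<0.
x=-1.67: |R|=0.1306
R=−1: 1+5/7x = −1+2/7x ⇒ -3/7x=2 ⇒ x=2/(-3/7)=-4.6667
Confirm numerically:
  x=-4.453: |R|=0.95970 <1
  x=-1.916: |R|=0.23818 <1
  x=-1.913: |R|=0.23693 <1
  x=-5.261: |R|=1.10176 >1
  x=-4.735: |R|=1.01245 >1
So |R|<1 on (-4.6667, 0).

(-4.6667,0); λ=-5 ⇒ h* = (14/3)/5 = 0.9333.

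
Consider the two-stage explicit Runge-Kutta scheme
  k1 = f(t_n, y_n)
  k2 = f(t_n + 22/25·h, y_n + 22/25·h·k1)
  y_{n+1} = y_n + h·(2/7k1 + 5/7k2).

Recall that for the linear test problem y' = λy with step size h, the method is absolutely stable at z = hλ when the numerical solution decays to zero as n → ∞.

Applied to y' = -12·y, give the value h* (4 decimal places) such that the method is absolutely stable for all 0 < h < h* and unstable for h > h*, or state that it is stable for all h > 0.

Test eqn y'=λy, z=hλ:
  k1=λy_n ⇒ h·k1=z·y_n;  k2=λ(1+22/25z)y_n ⇒ h·k2=z(1+22/25z)y_n
  y_{n+1}/y_n = 1 + 2/7z + 5/7z(1+22/25z) = 1 + z + 22/35z²
  Hence R(z) = 1 + z + 22/35z².

Boundary: |R(x)|=1, x<0.
x=-0.35: |R|=0.7270
R=1: x+22/35x²=0 ⇒ x=−35/22=-1.5909; min R=1−1/(4·22/35)=0.6023>−1
Confirm numerically:
  x=-1.296: |R|=0.75976 <1
  x=-1.067: |R|=0.64862 <1
  x=-0.858: |R|=0.60473 <1
  x=-0.784: |R|=0.60236 <1
  x=-2.188: |R|=1.82119 >1
  x=-1.831: |R|=1.27632 >1
Stable set (-1.5909, 0).

(-1.5909,0); λ=-12 ⇒ h* = (35/22)/12 = 0.1326.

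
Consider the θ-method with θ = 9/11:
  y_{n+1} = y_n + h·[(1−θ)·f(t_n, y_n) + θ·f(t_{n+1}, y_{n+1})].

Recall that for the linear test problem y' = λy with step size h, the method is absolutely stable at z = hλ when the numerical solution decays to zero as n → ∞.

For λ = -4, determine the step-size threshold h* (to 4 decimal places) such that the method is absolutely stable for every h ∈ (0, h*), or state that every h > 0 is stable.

(−∞, 0) — no finite endpoint. Any h>0 works for λ=-4.

On y'=λy, z=hλ:
  y_{n+1} = y_n + z·[2/11·y_n + 9/11·y_{n+1}] ⇒ (1 − 9/11z)y_{n+1} = (1 + 2/11z)y_n
  ⇒ R(z) = (1 + 2/11z)/(1 − 9/11z).

Solve |R(x)|<1 on ℝ⁻.
x=-0.47: |R|=0.6605
x=-2: |R|=0.2414
x=-10: |R|=0.0891
x=-100: |R|=0.2075
θ=9/11≥1/2 ⇒ |1+2/11x|<|1−9/11x| ∀x<0 ⇒ unbounded interval.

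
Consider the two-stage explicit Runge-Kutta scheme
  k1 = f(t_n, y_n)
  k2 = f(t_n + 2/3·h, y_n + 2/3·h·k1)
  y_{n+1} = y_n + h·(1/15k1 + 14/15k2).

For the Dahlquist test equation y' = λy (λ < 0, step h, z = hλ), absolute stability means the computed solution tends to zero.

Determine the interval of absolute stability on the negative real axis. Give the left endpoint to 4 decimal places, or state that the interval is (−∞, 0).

On y'=λy, z=hλ:
  k1=λy_n ⇒ h·k1=z·y_n;  k2=λ(1+2/3z)y_n ⇒ h·k2=z(1+2/3z)y_n
  y_{n+1}/y_n = 1 + 1/15z + 14/15z(1+2/3z) = 1 + z + 28/45z²
  ⇒ R(z) = 1 + z + 28/45z².

Solve |R(x)|<1 on ℝ⁻.
x=-1.44: |R|=0.8502
R=1: x+28/45x²=0 ⇒ x=−45/28=-1.6071; min R=1−1/(4·28/45)=0.5982>−1
Confirm numerically:
  x=-1.370: |R|=0.79785 <1
  x=-1.074: |R|=0.64372 <1
  x=-0.917: |R|=0.60622 <1
  x=-0.871: |R|=0.60104 <1
  x=-2.179: |R|=1.77534 >1
  x=-1.735: |R|=1.13803 >1
Stable set (-1.6071, 0).

(-1.6071, 0).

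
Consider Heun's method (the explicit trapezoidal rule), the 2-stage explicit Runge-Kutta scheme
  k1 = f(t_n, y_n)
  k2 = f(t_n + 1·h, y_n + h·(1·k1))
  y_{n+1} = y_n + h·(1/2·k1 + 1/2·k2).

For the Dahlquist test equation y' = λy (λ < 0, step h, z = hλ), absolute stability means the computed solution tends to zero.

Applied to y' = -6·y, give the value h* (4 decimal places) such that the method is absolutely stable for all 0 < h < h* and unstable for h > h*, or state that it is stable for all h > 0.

(-2.0000,0); λ=-6 ⇒ h* = 0.3333.

Set f=λy, z=hλ:
  order 2, 2-stage ⇒ R(z)=1+z+z^2/2
  (e.g. R(-0.8)=0.52000, |R|=0.52000)

Need |R(x)|<1, x<0.
x=-0.8: |R|=0.5200
|R(-1.76)|=0.7888 |R(-1.46)|=0.6058 |R(-1.09)|=0.5040
Bisect:
  x_lo=-2.3010 |R|=1.3463  x_hi=-0.1159 |R|=0.8909
  mid=-1.20842 |R|=0.52172 →hi
  mid=-1.75469 |R|=0.78478 →hi
  mid=-2.02783 |R|=1.02822 →lo
  mid=-1.89126 |R|=0.89718 →hi
  mid=-1.95955 |R|=0.96037 →hi
  mid=-1.99369 |R|=0.99371 →hi
  mid=-2.01076 |R|=1.01082 →lo
  mid=-2.00223 |R|=1.00223 →lo
  mid=-1.99796 |R|=0.99796 →hi
  ...
  [-2.00009,-1.99996] ⇒ x*=-2.0000
Interval (-2.0000, 0).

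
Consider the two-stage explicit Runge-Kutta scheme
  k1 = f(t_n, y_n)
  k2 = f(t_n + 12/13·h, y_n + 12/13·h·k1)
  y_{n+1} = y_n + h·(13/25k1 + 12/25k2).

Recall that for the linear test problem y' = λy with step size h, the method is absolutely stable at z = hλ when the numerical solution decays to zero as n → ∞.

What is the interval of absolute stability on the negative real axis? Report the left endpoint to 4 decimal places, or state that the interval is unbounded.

z∈(-2.2569,0).

On y'=λy, z=hλ:
  k1=λy_n ⇒ h·k1=z·y_n;  k2=λ(1+12/13z)y_n ⇒ h·k2=z(1+12/13z)y_n
  y_{n+1}/y_n = 1 + 13/25z + 12/25z(1+12/13z) = 1 + z + 144/325z²
  so R(z) = 1 + z + 144/325z².

Boundary: |R(x)|=1, x<0.
x=-0.6: |R|=0.5595
R=1: x+144/325x²=0 ⇒ x=−325/144=-2.2569; min R=1−1/(4·144/325)=0.4358>−1
Confirm numerically:
  x=-1.878: |R|=0.68468 <1
  x=-1.755: |R|=0.60969 <1
  x=-1.330: |R|=0.45376 <1
  x=-2.734: |R|=1.57789 >1
  x=-2.534: |R|=1.31107 >1
So |R|<1 on (-2.2569, 0).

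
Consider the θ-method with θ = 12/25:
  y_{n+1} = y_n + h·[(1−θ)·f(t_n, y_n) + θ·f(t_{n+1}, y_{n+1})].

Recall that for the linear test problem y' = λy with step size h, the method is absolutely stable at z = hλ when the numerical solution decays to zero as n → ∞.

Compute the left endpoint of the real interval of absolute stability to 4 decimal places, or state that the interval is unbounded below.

left endpoint -50.0000.

With y'=λy (z=hλ):
  y_{n+1} = y_n + z·[13/25·y_n + 12/25·y_{n+1}] ⇒ (1 − 12/25z)y_{n+1} = (1 + 13/25z)y_n
  ⇒ R(z) = (1 + 13/25z)/(1 − 12/25z).

Find x<0 with |R(x)|<1.
x=-0.97: |R|=0.3382
R=−1: 1+13/25x = −1+12/25x ⇒ -1/25x=2 ⇒ x=2/(-1/25)=-50.0000
Confirm numerically:
  x=-41.934: |R|=0.98473 <1
  x=-41.084: |R|=0.98279 <1
  x=-29.404: |R|=0.94549 <1
  x=-22.171: |R|=0.90438 <1
  x=-50.397: |R|=1.00063 >1
  x=-50.055: |R|=1.00009 >1
Stable set (-50.0000, 0).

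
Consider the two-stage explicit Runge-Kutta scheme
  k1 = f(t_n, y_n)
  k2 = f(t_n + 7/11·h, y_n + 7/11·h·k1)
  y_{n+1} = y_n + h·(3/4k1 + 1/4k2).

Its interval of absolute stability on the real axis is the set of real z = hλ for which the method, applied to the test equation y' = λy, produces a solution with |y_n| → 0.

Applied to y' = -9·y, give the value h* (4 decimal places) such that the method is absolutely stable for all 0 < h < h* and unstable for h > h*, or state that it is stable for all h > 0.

With y'=λy (z=hλ):
  k1=λy_n ⇒ h·k1=z·y_n;  k2=λ(1+7/11z)y_n ⇒ h·k2=z(1+7/11z)y_n
  y_{n+1}/y_n = 1 + 3/4z + 1/4z(1+7/11z) = 1 + z + 7/44z²
  R(z) = 1 + z + 7/44z².

Need |R(x)|<1, x<0.
x=-1.69: |R|=0.2356
R=1: x+7/44x²=0 ⇒ x=−44/7=-6.2857; min R=1−1/(4·7/44)=-0.5714>−1
Confirm numerically:
  x=-5.915: |R|=0.65115 <1
  x=-5.537: |R|=0.34047 <1
  x=-4.335: |R|=0.34533 <1
  x=-6.728: |R|=1.47341 >1
  x=-6.420: |R|=1.13715 >1
So |R|<1 on (-6.2857, 0).

(-6.2857,0); λ=-9 ⇒ h* = (44/7)/9 = 0.6984.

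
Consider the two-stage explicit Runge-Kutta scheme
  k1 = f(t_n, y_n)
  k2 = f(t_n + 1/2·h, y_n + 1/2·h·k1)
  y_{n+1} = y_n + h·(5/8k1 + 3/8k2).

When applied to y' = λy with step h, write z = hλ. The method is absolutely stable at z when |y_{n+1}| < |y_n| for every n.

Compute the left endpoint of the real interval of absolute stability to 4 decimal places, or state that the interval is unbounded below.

z* = -5.3333.

On y'=λy, z=hλ:
  k1=λy_n ⇒ h·k1=z·y_n;  k2=λ(1+1/2z)y_n ⇒ h·k2=z(1+1/2z)y_n
  y_{n+1}/y_n = 1 + 5/8z + 3/8z(1+1/2z) = 1 + z + 3/16z²
  R(z) = 1 + z + 3/16z².

Find x<0 with |R(x)|<1.
x=-0.59: |R|=0.4753
R=1: x+3/16x²=0 ⇒ x=−16/3=-5.3333; min R=1−1/(4·3/16)=-0.3333>−1
Confirm numerically:
  x=-5.111: |R|=0.78694 <1
  x=-4.715: |R|=0.45335 <1
  x=-3.809: |R|=0.08866 <1
  x=-3.750: |R|=0.11328 <1
  x=-5.894: |R|=1.61961 >1
  x=-5.754: |R|=1.45385 >1
  x=-5.568: |R|=1.24499 >1
So |R|<1 on (-5.3333, 0).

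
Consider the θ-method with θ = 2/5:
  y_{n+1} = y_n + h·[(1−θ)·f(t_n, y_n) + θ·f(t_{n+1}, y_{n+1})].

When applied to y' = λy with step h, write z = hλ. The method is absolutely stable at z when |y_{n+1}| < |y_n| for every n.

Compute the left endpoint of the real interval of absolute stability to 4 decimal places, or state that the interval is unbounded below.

z* = -10.0000.

Test eqn y'=λy, z=hλ:
  y_{n+1} = y_n + z·[3/5·y_n + 2/5·y_{n+1}] ⇒ (1 − 2/5z)y_{n+1} = (1 + 3/5z)y_n
  so R(z) = (1 + 3/5z)/(1 − 2/5z).

Boundary: |R(x)|=1, x<0.
x=-0.7: |R|=0.4531
R=−1: 1+3/5x = −1+2/5x ⇒ -1/5x=2 ⇒ x=2/(-1/5)=-10.0000
Confirm numerically:
  x=-5.555: |R|=0.72408 <1
  x=-5.152: |R|=0.68322 <1
  x=-4.604: |R|=0.62021 <1
  x=-10.315: |R|=1.01229 >1
  x=-10.106: |R|=1.00420 >1
So |R|<1 on (-10.0000, 0).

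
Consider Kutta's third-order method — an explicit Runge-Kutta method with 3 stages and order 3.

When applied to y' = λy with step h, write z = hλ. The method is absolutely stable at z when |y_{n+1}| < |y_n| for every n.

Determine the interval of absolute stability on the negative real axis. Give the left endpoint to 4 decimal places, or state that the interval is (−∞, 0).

(-2.5127, 0).

Test eqn y'=λy, z=hλ:
  order 3, 3-stage ⇒ R(z)=1+z+z^2/2+z^3/6
  (e.g. R(-1.34)=0.15678, |R|=0.15678)

Solve |R(x)|<1 on ℝ⁻.
x=-1.34: |R|=0.1568
|R(-2.51)|=0.9955 |R(-1.52)|=0.0499 |R(-0.55)|=0.5735
Bisect:
  x_lo=-3.1189 |R|=2.3116  x_hi=-0.1201 |R|=0.8868
  mid=-1.61950 |R|=0.01604 →hi
  mid=-2.36918 |R|=0.77905 →hi
  mid=-2.74403 |R|=1.42279 →lo
  mid=-2.55661 |R|=1.07358 →lo
  mid=-2.46289 |R|=0.91989 →hi
  mid=-2.50975 |R|=0.99508 →hi
  mid=-2.53318 |R|=1.03391 →lo
  mid=-2.52146 |R|=1.01439 →lo
  mid=-2.51561 |R|=1.00471 →lo
  ...
  [-2.51286,-2.51268] ⇒ x*=-2.5127
Interval (-2.5127, 0).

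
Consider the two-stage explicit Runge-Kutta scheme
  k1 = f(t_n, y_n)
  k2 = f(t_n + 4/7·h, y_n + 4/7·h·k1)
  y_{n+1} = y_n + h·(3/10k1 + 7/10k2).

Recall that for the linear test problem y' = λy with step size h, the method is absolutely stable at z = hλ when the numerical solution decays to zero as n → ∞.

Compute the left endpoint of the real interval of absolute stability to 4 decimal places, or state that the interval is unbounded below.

On y'=λy, z=hλ:
  k1=λy_n ⇒ h·k1=z·y_n;  k2=λ(1+4/7z)y_n ⇒ h·k2=z(1+4/7z)y_n
  y_{n+1}/y_n = 1 + 3/10z + 7/10z(1+4/7z) = 1 + z + 2/5z²
  R(z) = 1 + z + 2/5z².

Boundary: |R(x)|=1, x<0.
x=-0.77: |R|=0.4672
R=1: x+2/5x²=0 ⇒ x=−5/2=-2.5000; min R=1−1/(4·2/5)=0.3750>−1
Confirm numerically:
  x=-2.414: |R|=0.91696 <1
  x=-1.537: |R|=0.40795 <1
  x=-1.187: |R|=0.37659 <1
  x=-3.066: |R|=1.69414 >1
  x=-2.857: |R|=1.40798 >1
Stable set (-2.5000, 0).

left endpoint -2.5000.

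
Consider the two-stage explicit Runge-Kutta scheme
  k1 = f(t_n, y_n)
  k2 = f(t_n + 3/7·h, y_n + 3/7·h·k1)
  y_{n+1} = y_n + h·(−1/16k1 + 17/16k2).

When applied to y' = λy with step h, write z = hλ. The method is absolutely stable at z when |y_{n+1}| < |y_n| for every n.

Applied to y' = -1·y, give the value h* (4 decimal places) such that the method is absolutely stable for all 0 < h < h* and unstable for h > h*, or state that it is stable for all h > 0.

(-2.1961,0); λ=-1 ⇒ h* = (112/51)/1 = 2.1961.

Test eqn y'=λy, z=hλ:
  k1=λy_n ⇒ h·k1=z·y_n;  k2=λ(1+3/7z)y_n ⇒ h·k2=z(1+3/7z)y_n
  y_{n+1}/y_n = 1 − 1/16z + 17/16z(1+3/7z) = 1 + z + 51/112z²
  R(z) = 1 + z + 51/112z².

Find x<0 with |R(x)|<1.
x=-0.95: |R|=0.4610
R=1: x+51/112x²=0 ⇒ x=−112/51=-2.1961; min R=1−1/(4·51/112)=0.4510>−1
Confirm numerically:
  x=-2.060: |R|=0.87235 <1
  x=-1.390: |R|=0.48980 <1
  x=-1.183: |R|=0.45427 <1
  x=-1.170: |R|=0.45334 <1
  x=-2.502: |R|=1.34854 >1
  x=-2.410: |R|=1.23476 >1
So |R|<1 on (-2.1961, 0).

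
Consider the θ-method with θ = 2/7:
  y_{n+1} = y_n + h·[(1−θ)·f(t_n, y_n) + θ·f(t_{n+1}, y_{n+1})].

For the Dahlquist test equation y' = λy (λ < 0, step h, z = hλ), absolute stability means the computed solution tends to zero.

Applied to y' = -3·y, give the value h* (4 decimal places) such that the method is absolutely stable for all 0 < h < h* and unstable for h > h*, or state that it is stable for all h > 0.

With y'=λy (z=hλ):
  y_{n+1} = y_n + z·[5/7·y_n + 2/7·y_{n+1}] ⇒ (1 − 2/7z)y_{n+1} = (1 + 5/7z)y_n
  R(z) = (1 + 5/7z)/(1 − 2/7z).

Need |R(x)|<1, x<0.
x=-0.38: |R|=0.6572
R=−1: 1+5/7x = −1+2/7x ⇒ -3/7x=2 ⇒ x=2/(-3/7)=-4.6667
Confirm numerically:
  x=-4.176: |R|=0.90412 <1
  x=-4.175: |R|=0.90391 <1
  x=-3.336: |R|=0.70802 <1
  x=-3.257: |R|=0.68707 <1
  x=-4.916: |R|=1.04444 >1
  x=-4.788: |R|=1.02196 >1
So |R|<1 on (-4.6667, 0).

(-4.6667,0); λ=-3 ⇒ h* = (14/3)/3 = 1.5556.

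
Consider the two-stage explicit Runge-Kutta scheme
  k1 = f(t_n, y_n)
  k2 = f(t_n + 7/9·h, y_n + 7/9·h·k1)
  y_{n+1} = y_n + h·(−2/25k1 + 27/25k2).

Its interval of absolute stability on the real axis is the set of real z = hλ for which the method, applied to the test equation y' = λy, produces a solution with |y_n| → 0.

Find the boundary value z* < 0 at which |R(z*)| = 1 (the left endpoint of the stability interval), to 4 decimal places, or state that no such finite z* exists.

left endpoint -1.1905.

Set f=λy, z=hλ:
  k1=λy_n ⇒ h·k1=z·y_n;  k2=λ(1+7/9z)y_n ⇒ h·k2=z(1+7/9z)y_n
  y_{n+1}/y_n = 1 − 2/25z + 27/25z(1+7/9z) = 1 + z + 21/25z²
  so R(z) = 1 + z + 21/25z².

Find x<0 with |R(x)|<1.
x=-1.16: |R|=0.9703
R=1: x+21/25x²=0 ⇒ x=−25/21=-1.1905; min R=1−1/(4·21/25)=0.7024>−1
Confirm numerically:
  x=-0.901: |R|=0.78091 <1
  x=-0.715: |R|=0.71443 <1
  x=-0.575: |R|=0.70272 <1
  x=-0.550: |R|=0.70410 <1
  x=-1.353: |R|=1.18471 >1
  x=-1.284: |R|=1.10087 >1
So |R|<1 on (-1.1905, 0).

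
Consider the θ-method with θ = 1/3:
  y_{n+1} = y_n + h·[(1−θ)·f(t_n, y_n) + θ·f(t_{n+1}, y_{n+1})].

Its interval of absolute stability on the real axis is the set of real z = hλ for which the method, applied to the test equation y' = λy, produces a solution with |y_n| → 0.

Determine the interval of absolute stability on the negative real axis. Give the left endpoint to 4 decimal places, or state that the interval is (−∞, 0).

z∈(-6.0000,0).

Set f=λy, z=hλ:
  y_{n+1} = y_n + z·[2/3·y_n + 1/3·y_{n+1}] ⇒ (1 − 1/3z)y_{n+1} = (1 + 2/3z)y_n
  so R(z) = (1 + 2/3z)/(1 − 1/3z).

Solve |R(x)|<1 on ℝ⁻.
x=-0.85: |R|=0.3377
R=−1: 1+2/3x = −1+1/3x ⇒ -1/3x=2 ⇒ x=2/(-1/3)=-6.0000
Confirm numerically:
  x=-5.640: |R|=0.95833 <1
  x=-5.465: |R|=0.93680 <1
  x=-2.684: |R|=0.41661 <1
  x=-6.234: |R|=1.02534 >1
  x=-6.230: |R|=1.02492 >1
Interval (-6.0000, 0).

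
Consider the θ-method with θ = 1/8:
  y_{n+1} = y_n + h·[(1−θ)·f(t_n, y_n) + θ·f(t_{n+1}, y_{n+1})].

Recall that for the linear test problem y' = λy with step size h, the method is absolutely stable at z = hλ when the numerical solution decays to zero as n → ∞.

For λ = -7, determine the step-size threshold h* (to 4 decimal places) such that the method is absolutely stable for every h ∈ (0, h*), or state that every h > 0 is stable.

Set f=λy, z=hλ:
  y_{n+1} = y_n + z·[7/8·y_n + 1/8·y_{n+1}] ⇒ (1 − 1/8z)y_{n+1} = (1 + 7/8z)y_n
  R(z) = (1 + 7/8z)/(1 − 1/8z).

Boundary: |R(x)|=1, x<0.
x=-0.63: |R|=0.4160
R=−1: 1+7/8x = −1+1/8x ⇒ -3/4x=2 ⇒ x=2/(-3/4)=-2.6667
Confirm numerically:
  x=-2.132: |R|=0.68338 <1
  x=-2.063: |R|=0.64007 <1
  x=-1.600: |R|=0.33333 <1
  x=-3.087: |R|=1.22747 >1
  x=-2.856: |R|=1.10464 >1
  x=-2.741: |R|=1.04152 >1
Stable set (-2.6667, 0).

(-2.6667,0); λ=-7 ⇒ h* = (8/3)/7 = 0.3810.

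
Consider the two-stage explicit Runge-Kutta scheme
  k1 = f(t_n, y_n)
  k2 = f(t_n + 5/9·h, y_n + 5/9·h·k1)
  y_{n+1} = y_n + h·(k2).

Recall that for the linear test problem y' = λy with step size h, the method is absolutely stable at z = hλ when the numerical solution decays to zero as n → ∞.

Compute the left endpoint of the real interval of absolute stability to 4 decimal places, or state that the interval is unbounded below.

z* = -1.8000.

On y'=λy, z=hλ:
  k1=λy_n ⇒ h·k1=z·y_n;  k2=λ(1+5/9z)y_n ⇒ h·k2=z(1+5/9z)y_n
  y_{n+1}/y_n = 1 + z(1+5/9z) = 1 + z + 5/9z²
  Hence R(z) = 1 + z + 5/9z².

Solve |R(x)|<1 on ℝ⁻.
x=-1.04: |R|=0.5609
R=1: x+5/9x²=0 ⇒ x=−9/5=-1.8000; min R=1−1/(4·5/9)=0.5500>−1
Confirm numerically:
  x=-1.118: |R|=0.57640 <1
  x=-0.869: |R|=0.55053 <1
  x=-0.831: |R|=0.55265 <1
  x=-0.803: |R|=0.55523 <1
  x=-2.380: |R|=1.76689 >1
  x=-2.368: |R|=1.74724 >1
  x=-2.161: |R|=1.43340 >1
Stable set (-1.8000, 0).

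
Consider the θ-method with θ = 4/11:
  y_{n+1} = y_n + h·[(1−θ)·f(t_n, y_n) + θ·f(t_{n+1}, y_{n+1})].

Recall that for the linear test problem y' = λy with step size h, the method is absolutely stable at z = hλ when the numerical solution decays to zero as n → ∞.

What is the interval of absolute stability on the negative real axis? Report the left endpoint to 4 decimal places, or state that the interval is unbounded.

z∈(-7.3333,0).

Test eqn y'=λy, z=hλ:
  y_{n+1} = y_n + z·[7/11·y_n + 4/11·y_{n+1}] ⇒ (1 − 4/11z)y_{n+1} = (1 + 7/11z)y_n
  Hence R(z) = (1 + 7/11z)/(1 − 4/11z).

Boundary: |R(x)|=1, x<0.
x=-1.52: |R|=0.0211
R=−1: 1+7/11x = −1+4/11x ⇒ -3/11x=2 ⇒ x=2/(-3/11)=-7.3333
Confirm numerically:
  x=-6.750: |R|=0.95395 <1
  x=-6.156: |R|=0.90085 <1
  x=-5.940: |R|=0.87975 <1
  x=-4.397: |R|=0.69186 <1
  x=-7.916: |R|=1.04097 >1
  x=-7.764: |R|=1.03072 >1
Interval (-7.3333, 0).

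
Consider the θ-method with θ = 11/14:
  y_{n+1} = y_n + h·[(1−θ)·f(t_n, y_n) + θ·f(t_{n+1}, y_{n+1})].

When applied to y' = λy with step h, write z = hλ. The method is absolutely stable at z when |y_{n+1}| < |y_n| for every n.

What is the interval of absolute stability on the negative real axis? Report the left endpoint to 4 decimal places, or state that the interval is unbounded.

Test eqn y'=λy, z=hλ:
  y_{n+1} = y_n + z·[3/14·y_n + 11/14·y_{n+1}] ⇒ (1 − 11/14z)y_{n+1} = (1 + 3/14z)y_n
  R(z) = (1 + 3/14z)/(1 − 11/14z).

Solve |R(x)|<1 on ℝ⁻.
x=-1.46: |R|=0.3200
x=-2: |R|=0.2222
x=-10: |R|=0.1290
x=-100: |R|=0.2567
θ=11/14≥1/2 ⇒ |1+3/14x|<|1−11/14x| ∀x<0 ⇒ stable on all of ℝ⁻.

interval (−∞, 0).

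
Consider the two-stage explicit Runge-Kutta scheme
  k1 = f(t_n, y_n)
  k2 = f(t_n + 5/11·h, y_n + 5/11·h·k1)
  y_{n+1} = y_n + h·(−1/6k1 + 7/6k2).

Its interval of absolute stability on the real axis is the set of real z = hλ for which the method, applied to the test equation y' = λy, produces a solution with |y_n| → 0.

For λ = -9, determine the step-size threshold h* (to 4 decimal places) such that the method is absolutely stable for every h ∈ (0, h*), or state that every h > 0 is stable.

With y'=λy (z=hλ):
  k1=λy_n ⇒ h·k1=z·y_n;  k2=λ(1+5/11z)y_n ⇒ h·k2=z(1+5/11z)y_n
  y_{n+1}/y_n = 1 − 1/6z + 7/6z(1+5/11z) = 1 + z + 35/66z²
  Hence R(z) = 1 + z + 35/66z².

Find x<0 with |R(x)|<1.
x=-0.62: |R|=0.5838
R=1: x+35/66x²=0 ⇒ x=−66/35=-1.8857; min R=1−1/(4·35/66)=0.5286>−1
Confirm numerically:
  x=-1.753: |R|=0.87663 <1
  x=-1.238: |R|=0.57477 <1
  x=-1.065: |R|=0.53648 <1
  x=-2.255: |R|=1.44160 >1
  x=-2.095: |R|=1.23251 >1
Stable set (-1.8857, 0).

(-1.8857,0); λ=-9 ⇒ h* = (66/35)/9 = 0.2095.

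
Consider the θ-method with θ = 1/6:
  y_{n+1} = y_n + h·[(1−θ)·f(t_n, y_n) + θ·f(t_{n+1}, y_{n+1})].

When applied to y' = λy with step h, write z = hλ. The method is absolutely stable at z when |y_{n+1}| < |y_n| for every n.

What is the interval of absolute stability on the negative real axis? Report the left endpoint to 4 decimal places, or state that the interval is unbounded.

Set f=λy, z=hλ:
  y_{n+1} = y_n + z·[5/6·y_n + 1/6·y_{n+1}] ⇒ (1 − 1/6z)y_{n+1} = (1 + 5/6z)y_n
  ⇒ R(z) = (1 + 5/6z)/(1 − 1/6z).

Need |R(x)|<1, x<0.
x=-0.49: |R|=0.5470
R=−1: 1+5/6x = −1+1/6x ⇒ -2/3x=2 ⇒ x=2/(-2/3)=-3.0000
Confirm numerically:
  x=-2.650: |R|=0.83815 <1
  x=-2.502: |R|=0.76570 <1
  x=-2.046: |R|=0.52573 <1
  x=-1.363: |R|=0.11069 <1
  x=-3.554: |R|=1.23194 >1
  x=-3.051: |R|=1.02254 >1
Interval (-3.0000, 0).

z∈(-3.0000,0).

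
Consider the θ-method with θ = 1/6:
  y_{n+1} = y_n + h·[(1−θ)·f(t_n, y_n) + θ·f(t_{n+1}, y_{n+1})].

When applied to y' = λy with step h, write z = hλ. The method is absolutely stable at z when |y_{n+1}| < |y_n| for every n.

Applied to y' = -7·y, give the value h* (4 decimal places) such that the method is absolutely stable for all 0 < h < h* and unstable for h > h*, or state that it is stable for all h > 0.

(-3.0000,0); λ=-7 ⇒ h* = (3)/7 = 0.4286.

With y'=λy (z=hλ):
  y_{n+1} = y_n + z·[5/6·y_n + 1/6·y_{n+1}] ⇒ (1 − 1/6z)y_{n+1} = (1 + 5/6z)y_n
  ⇒ R(z) = (1 + 5/6z)/(1 − 1/6z).

Solve |R(x)|<1 on ℝ⁻.
x=-1.49: |R|=0.1936
R=−1: 1+5/6x = −1+1/6x ⇒ -2/3x=2 ⇒ x=2/(-2/3)=-3.0000
Confirm numerically:
  x=-2.913: |R|=0.96096 <1
  x=-2.658: |R|=0.84200 <1
  x=-2.091: |R|=0.55061 <1
  x=-3.359: |R|=1.15344 >1
  x=-3.303: |R|=1.13028 >1
Interval (-3.0000, 0).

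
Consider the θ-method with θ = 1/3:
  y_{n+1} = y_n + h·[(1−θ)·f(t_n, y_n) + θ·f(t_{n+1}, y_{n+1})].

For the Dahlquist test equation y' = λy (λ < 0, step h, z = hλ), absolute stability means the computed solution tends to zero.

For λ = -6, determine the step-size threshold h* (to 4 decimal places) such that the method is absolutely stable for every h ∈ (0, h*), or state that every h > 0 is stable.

(-6.0000,0); λ=-6 ⇒ h* = (6)/6 = 1.0000.

Set f=λy, z=hλ:
  y_{n+1} = y_n + z·[2/3·y_n + 1/3·y_{n+1}] ⇒ (1 − 1/3z)y_{n+1} = (1 + 2/3z)y_n
  R(z) = (1 + 2/3z)/(1 − 1/3z).

Boundary: |R(x)|=1, x<0.
x=-1.24: |R|=0.1226
R=−1: 1+2/3x = −1+1/3x ⇒ -1/3x=2 ⇒ x=2/(-1/3)=-6.0000
Confirm numerically:
  x=-5.840: |R|=0.98190 <1
  x=-4.851: |R|=0.85365 <1
  x=-3.641: |R|=0.64478 <1
  x=-6.526: |R|=1.05522 >1
  x=-6.164: |R|=1.01790 >1
Stable set (-6.0000, 0).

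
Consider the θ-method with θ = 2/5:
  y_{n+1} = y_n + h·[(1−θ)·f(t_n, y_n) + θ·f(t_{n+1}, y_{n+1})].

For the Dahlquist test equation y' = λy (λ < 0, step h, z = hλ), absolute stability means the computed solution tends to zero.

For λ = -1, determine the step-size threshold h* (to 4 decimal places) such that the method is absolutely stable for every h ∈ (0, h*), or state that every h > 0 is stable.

Test eqn y'=λy, z=hλ:
  y_{n+1} = y_n + z·[3/5·y_n + 2/5·y_{n+1}] ⇒ (1 − 2/5z)y_{n+1} = (1 + 3/5z)y_n
  R(z) = (1 + 3/5z)/(1 − 2/5z).

Need |R(x)|<1, x<0.
x=-1.16: |R|=0.2077
R=−1: 1+3/5x = −1+2/5x ⇒ -1/5x=2 ⇒ x=2/(-1/5)=-10.0000
Confirm numerically:
  x=-8.845: |R|=0.94910 <1
  x=-5.843: |R|=0.75087 <1
  x=-4.237: |R|=0.57229 <1
  x=-4.216: |R|=0.56939 <1
  x=-10.541: |R|=1.02074 >1
  x=-10.214: |R|=1.00842 >1
  x=-10.164: |R|=1.00648 >1
Interval (-10.0000, 0).

(-10.0000,0); λ=-1 ⇒ h* = (10)/1 = 10.0000.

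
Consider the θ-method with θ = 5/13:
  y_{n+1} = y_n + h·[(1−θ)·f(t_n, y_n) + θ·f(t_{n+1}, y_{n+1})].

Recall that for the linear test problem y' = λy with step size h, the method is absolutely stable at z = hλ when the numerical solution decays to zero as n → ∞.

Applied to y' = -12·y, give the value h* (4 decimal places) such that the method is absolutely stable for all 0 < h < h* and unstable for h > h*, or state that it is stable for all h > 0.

(-8.6667,0); λ=-12 ⇒ h* = (26/3)/12 = 0.7222.

With y'=λy (z=hλ):
  y_{n+1} = y_n + z·[8/13·y_n + 5/13·y_{n+1}] ⇒ (1 − 5/13z)y_{n+1} = (1 + 8/13z)y_n
  ⇒ R(z) = (1 + 8/13z)/(1 − 5/13z).

Find x<0 with |R(x)|<1.
x=-0.7: |R|=0.4485
R=−1: 1+8/13x = −1+5/13x ⇒ -3/13x=2 ⇒ x=2/(-3/13)=-8.6667
Confirm numerically:
  x=-5.437: |R|=0.75889 <1
  x=-5.191: |R|=0.73233 <1
  x=-4.465: |R|=0.64317 <1
  x=-3.798: |R|=0.54342 <1
  x=-8.730: |R|=1.00335 >1
  x=-8.727: |R|=1.00320 >1
So |R|<1 on (-8.6667, 0).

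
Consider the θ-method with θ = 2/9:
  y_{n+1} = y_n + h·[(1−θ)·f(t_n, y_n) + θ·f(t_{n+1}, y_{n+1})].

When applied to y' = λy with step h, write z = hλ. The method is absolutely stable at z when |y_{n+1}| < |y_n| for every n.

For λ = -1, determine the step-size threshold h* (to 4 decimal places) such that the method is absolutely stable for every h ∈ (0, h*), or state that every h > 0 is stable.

With y'=λy (z=hλ):
  y_{n+1} = y_n + z·[7/9·y_n + 2/9·y_{n+1}] ⇒ (1 − 2/9z)y_{n+1} = (1 + 7/9z)y_n
  R(z) = (1 + 7/9z)/(1 − 2/9z).

Solve |R(x)|<1 on ℝ⁻.
x=-0.31: |R|=0.7100
R=−1: 1+7/9x = −1+2/9x ⇒ -5/9x=2 ⇒ x=2/(-5/9)=-3.6000
Confirm numerically:
  x=-3.163: |R|=0.85743 <1
  x=-3.025: |R|=0.80897 <1
  x=-2.649: |R|=0.66744 <1
  x=-2.359: |R|=0.54767 <1
  x=-4.042: |R|=1.12936 >1
  x=-3.893: |R|=1.08728 >1
  x=-3.791: |R|=1.05759 >1
Interval (-3.6000, 0).

(-3.6000,0); λ=-1 ⇒ h* = (18/5)/1 = 3.6000.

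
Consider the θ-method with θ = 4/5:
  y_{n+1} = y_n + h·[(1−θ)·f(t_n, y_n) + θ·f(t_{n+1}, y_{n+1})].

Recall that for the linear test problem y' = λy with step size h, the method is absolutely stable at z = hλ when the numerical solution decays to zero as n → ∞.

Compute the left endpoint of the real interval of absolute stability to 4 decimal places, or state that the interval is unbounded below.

On y'=λy, z=hλ:
  y_{n+1} = y_n + z·[1/5·y_n + 4/5·y_{n+1}] ⇒ (1 − 4/5z)y_{n+1} = (1 + 1/5z)y_n
  Hence R(z) = (1 + 1/5z)/(1 − 4/5z).

Solve |R(x)|<1 on ℝ⁻.
x=-1.36: |R|=0.3487
x=-2: |R|=0.2308
x=-10: |R|=0.1111
x=-100: |R|=0.2346
θ=4/5≥1/2 ⇒ |1+1/5x|<|1−4/5x| ∀x<0 ⇒ interval (−∞,0).

(−∞, 0) — no finite endpoint.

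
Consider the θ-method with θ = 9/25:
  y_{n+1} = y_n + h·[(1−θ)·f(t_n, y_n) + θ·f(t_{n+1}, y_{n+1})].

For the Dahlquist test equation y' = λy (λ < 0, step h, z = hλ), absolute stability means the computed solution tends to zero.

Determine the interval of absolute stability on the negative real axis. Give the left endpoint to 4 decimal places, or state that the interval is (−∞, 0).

On y'=λy, z=hλ:
  y_{n+1} = y_n + z·[16/25·y_n + 9/25·y_{n+1}] ⇒ (1 − 9/25z)y_{n+1} = (1 + 16/25z)y_n
  so R(z) = (1 + 16/25z)/(1 − 9/25z).

Find x<0 with |R(x)|<1.
x=-1.14: |R|=0.1917
R=−1: 1+16/25x = −1+9/25x ⇒ -7/25x=2 ⇒ x=2/(-7/25)=-7.1429
Confirm numerically:
  x=-5.532: |R|=0.84923 <1
  x=-4.702: |R|=0.74619 <1
  x=-3.324: |R|=0.51322 <1
  x=-7.732: |R|=1.04360 >1
  x=-7.577: |R|=1.03261 >1
Stable set (-7.1429, 0).

z∈(-7.1429,0).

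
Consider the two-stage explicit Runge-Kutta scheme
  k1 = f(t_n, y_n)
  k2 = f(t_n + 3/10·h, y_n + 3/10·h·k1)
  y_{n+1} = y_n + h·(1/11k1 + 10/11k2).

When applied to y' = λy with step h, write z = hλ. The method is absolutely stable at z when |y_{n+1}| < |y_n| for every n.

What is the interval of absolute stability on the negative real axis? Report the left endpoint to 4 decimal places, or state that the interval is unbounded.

z∈(-3.6667,0).

With y'=λy (z=hλ):
  k1=λy_n ⇒ h·k1=z·y_n;  k2=λ(1+3/10z)y_n ⇒ h·k2=z(1+3/10z)y_n
  y_{n+1}/y_n = 1 + 1/11z + 10/11z(1+3/10z) = 1 + z + 3/11z²
  ⇒ R(z) = 1 + z + 3/11z².

Need |R(x)|<1, x<0.
x=-0.91: |R|=0.3158
R=1: x+3/11x²=0 ⇒ x=−11/3=-3.6667; min R=1−1/(4·3/11)=0.0833>−1
Confirm numerically:
  x=-3.010: |R|=0.46094 <1
  x=-2.619: |R|=0.25168 <1
  x=-2.549: |R|=0.22302 <1
  x=-1.751: |R|=0.08518 <1
  x=-4.220: |R|=1.63684 >1
  x=-4.020: |R|=1.38738 >1
  x=-3.901: |R|=1.24931 >1
Interval (-3.6667, 0).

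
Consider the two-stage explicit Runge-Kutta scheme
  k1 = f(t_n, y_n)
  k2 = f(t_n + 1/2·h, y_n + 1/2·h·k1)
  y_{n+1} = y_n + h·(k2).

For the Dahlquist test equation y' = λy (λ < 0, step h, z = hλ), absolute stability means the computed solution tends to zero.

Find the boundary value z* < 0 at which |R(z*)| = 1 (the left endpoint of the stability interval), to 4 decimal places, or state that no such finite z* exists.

With y'=λy (z=hλ):
  k1=λy_n ⇒ h·k1=z·y_n;  k2=λ(1+1/2z)y_n ⇒ h·k2=z(1+1/2z)y_n
  y_{n+1}/y_n = 1 + z(1+1/2z) = 1 + z + 1/2z²
  Hence R(z) = 1 + z + 1/2z².

Solve |R(x)|<1 on ℝ⁻.
x=-0.52: |R|=0.6152
R=1: x+1/2x²=0 ⇒ x=−2=-2.0000; min R=1−1/(4·1/2)=0.5000>−1
Confirm numerically:
  x=-1.914: |R|=0.91770 <1
  x=-1.787: |R|=0.80968 <1
  x=-1.766: |R|=0.79338 <1
  x=-0.804: |R|=0.51921 <1
  x=-2.404: |R|=1.48561 >1
  x=-2.332: |R|=1.38711 >1
  x=-2.032: |R|=1.03251 >1
Interval (-2.0000, 0).

left endpoint -2.0000.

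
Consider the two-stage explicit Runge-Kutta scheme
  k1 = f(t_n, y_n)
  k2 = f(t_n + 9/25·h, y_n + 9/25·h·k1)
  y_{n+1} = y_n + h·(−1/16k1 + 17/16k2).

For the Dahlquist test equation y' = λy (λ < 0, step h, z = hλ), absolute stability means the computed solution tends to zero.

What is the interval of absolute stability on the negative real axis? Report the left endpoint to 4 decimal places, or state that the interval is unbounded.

z∈(-2.6144,0).

Set f=λy, z=hλ:
  k1=λy_n ⇒ h·k1=z·y_n;  k2=λ(1+9/25z)y_n ⇒ h·k2=z(1+9/25z)y_n
  y_{n+1}/y_n = 1 − 1/16z + 17/16z(1+9/25z) = 1 + z + 153/400z²
  ⇒ R(z) = 1 + z + 153/400z².

Find x<0 with |R(x)|<1.
x=-1.59: |R|=0.3770
R=1: x+153/400x²=0 ⇒ x=−400/153=-2.6144; min R=1−1/(4·153/400)=0.3464>−1
Confirm numerically:
  x=-2.140: |R|=0.61170 <1
  x=-2.129: |R|=0.60474 <1
  x=-1.524: |R|=0.36439 <1
  x=-1.128: |R|=0.35869 <1
  x=-2.849: |R|=1.25568 >1
  x=-2.758: |R|=1.15151 >1
So |R|<1 on (-2.6144, 0).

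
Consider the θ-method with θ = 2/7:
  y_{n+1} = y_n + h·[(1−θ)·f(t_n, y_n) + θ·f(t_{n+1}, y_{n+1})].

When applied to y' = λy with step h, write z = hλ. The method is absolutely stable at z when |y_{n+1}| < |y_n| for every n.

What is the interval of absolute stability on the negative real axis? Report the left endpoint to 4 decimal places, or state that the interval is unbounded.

z∈(-4.6667,0).

Test eqn y'=λy, z=hλ:
  y_{n+1} = y_n + z·[5/7·y_n + 2/7·y_{n+1}] ⇒ (1 − 2/7z)y_{n+1} = (1 + 5/7z)y_n
  Hence R(z) = (1 + 5/7z)/(1 − 2/7z).

Need |R(x)|<1, x<0.
x=-0.6: |R|=0.4878
R=−1: 1+5/7x = −1+2/7x ⇒ -3/7x=2 ⇒ x=2/(-3/7)=-4.6667
Confirm numerically:
  x=-4.288: |R|=0.92707 <1
  x=-3.939: |R|=0.85327 <1
  x=-3.209: |R|=0.67409 <1
  x=-3.136: |R|=0.65401 <1
  x=-5.050: |R|=1.06725 >1
  x=-4.781: |R|=1.02071 >1
  x=-4.696: |R|=1.00537 >1
Interval (-4.6667, 0).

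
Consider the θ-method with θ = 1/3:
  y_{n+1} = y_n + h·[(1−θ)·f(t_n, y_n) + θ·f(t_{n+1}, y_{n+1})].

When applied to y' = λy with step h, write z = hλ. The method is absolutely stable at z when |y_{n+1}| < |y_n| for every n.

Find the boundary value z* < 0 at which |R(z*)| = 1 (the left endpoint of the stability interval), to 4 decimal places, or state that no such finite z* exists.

left endpoint -6.0000.

With y'=λy (z=hλ):
  y_{n+1} = y_n + z·[2/3·y_n + 1/3·y_{n+1}] ⇒ (1 − 1/3z)y_{n+1} = (1 + 2/3z)y_n
  ⇒ R(z) = (1 + 2/3z)/(1 − 1/3z).

Find x<0 with |R(x)|<1.
x=-0.85: |R|=0.3377
R=−1: 1+2/3x = −1+1/3x ⇒ -1/3x=2 ⇒ x=2/(-1/3)=-6.0000
Confirm numerically:
  x=-4.604: |R|=0.81641 <1
  x=-4.293: |R|=0.76594 <1
  x=-2.548: |R|=0.37779 <1
  x=-6.399: |R|=1.04245 >1
  x=-6.115: |R|=1.01262 >1
  x=-6.068: |R|=1.00750 >1
So |R|<1 on (-6.0000, 0).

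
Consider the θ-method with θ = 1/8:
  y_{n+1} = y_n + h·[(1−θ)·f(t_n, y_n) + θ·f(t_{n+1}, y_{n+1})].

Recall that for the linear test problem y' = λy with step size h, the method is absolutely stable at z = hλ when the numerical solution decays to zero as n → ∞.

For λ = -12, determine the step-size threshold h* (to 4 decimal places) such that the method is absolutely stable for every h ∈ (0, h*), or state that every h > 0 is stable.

(-2.6667,0); λ=-12 ⇒ h* = (8/3)/12 = 0.2222.

With y'=λy (z=hλ):
  y_{n+1} = y_n + z·[7/8·y_n + 1/8·y_{n+1}] ⇒ (1 − 1/8z)y_{n+1} = (1 + 7/8z)y_n
  Hence R(z) = (1 + 7/8z)/(1 − 1/8z).

Need |R(x)|<1, x<0.
x=-0.33: |R|=0.6831
R=−1: 1+7/8x = −1+1/8x ⇒ -3/4x=2 ⇒ x=2/(-3/4)=-2.6667
Confirm numerically:
  x=-2.519: |R|=0.91577 <1
  x=-1.875: |R|=0.51899 <1
  x=-1.750: |R|=0.43590 <1
  x=-1.725: |R|=0.41902 <1
  x=-2.952: |R|=1.15632 >1
  x=-2.720: |R|=1.02985 >1
Stable set (-2.6667, 0).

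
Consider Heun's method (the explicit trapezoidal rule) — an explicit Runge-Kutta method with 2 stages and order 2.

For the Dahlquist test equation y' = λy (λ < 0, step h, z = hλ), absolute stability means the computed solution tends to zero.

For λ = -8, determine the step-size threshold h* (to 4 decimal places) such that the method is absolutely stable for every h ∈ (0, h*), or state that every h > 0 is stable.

(-2.0000,0); λ=-8 ⇒ h* = 0.2500.

With y'=λy (z=hλ):
  order 2, 2-stage ⇒ R(z)=1+z+z^2/2
  (e.g. R(-1.48)=0.61520, |R|=0.61520)

Boundary: |R(x)|=1, x<0.
x=-1.48: |R|=0.6152
|R(-1.93)|=0.9325 |R(-1)|=0.5000 |R(-0.73)|=0.5364
Bisect:
  x_lo=-2.5053 |R|=1.6330  x_hi=-0.1979 |R|=0.8217
  mid=-1.35158 |R|=0.56180 →hi
  mid=-1.92844 |R|=0.93100 →hi
  mid=-2.21687 |R|=1.24039 →lo
  mid=-2.07266 |R|=1.07530 →lo
  mid=-2.00055 |R|=1.00055 →lo
  mid=-1.96450 |R|=0.96513 →hi
  mid=-1.98252 |R|=0.98268 →hi
  mid=-1.99154 |R|=0.99157 →hi
  ...
  [-2.00013,-1.99999] ⇒ x*=-2.0000
Stable set (-2.0000, 0).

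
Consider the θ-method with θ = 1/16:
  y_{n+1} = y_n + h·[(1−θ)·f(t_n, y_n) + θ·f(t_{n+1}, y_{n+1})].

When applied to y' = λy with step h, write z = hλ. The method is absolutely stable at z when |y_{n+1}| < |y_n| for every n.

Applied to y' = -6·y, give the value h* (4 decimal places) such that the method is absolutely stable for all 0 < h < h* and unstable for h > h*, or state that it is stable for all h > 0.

(-2.2857,0); λ=-6 ⇒ h* = (16/7)/6 = 0.3810.

With y'=λy (z=hλ):
  y_{n+1} = y_n + z·[15/16·y_n + 1/16·y_{n+1}] ⇒ (1 − 1/16z)y_{n+1} = (1 + 15/16z)y_n
  R(z) = (1 + 15/16z)/(1 − 1/16z).

Find x<0 with |R(x)|<1.
x=-1.05: |R|=0.0147
R=−1: 1+15/16x = −1+1/16x ⇒ -7/8x=2 ⇒ x=2/(-7/8)=-2.2857
Confirm numerically:
  x=-2.044: |R|=0.81246 <1
  x=-1.966: |R|=0.75086 <1
  x=-0.973: |R|=0.08278 <1
  x=-2.859: |R|=1.42558 >1
  x=-2.705: |R|=1.31382 >1
  x=-2.565: |R|=1.21061 >1
Stable set (-2.2857, 0).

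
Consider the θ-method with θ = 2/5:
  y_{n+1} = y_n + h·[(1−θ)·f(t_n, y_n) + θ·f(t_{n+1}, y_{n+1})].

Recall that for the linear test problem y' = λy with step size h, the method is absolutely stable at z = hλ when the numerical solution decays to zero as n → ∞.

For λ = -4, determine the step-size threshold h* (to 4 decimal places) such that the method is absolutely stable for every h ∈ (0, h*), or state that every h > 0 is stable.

On y'=λy, z=hλ:
  y_{n+1} = y_n + z·[3/5·y_n + 2/5·y_{n+1}] ⇒ (1 − 2/5z)y_{n+1} = (1 + 3/5z)y_n
  ⇒ R(z) = (1 + 3/5z)/(1 − 2/5z).

Find x<0 with |R(x)|<1.
x=-0.3: |R|=0.7321
R=−1: 1+3/5x = −1+2/5x ⇒ -1/5x=2 ⇒ x=2/(-1/5)=-10.0000
Confirm numerically:
  x=-8.283: |R|=0.92038 <1
  x=-8.278: |R|=0.92012 <1
  x=-4.339: |R|=0.58612 <1
  x=-10.396: |R|=1.01535 >1
  x=-10.277: |R|=1.01084 >1
Interval (-10.0000, 0).

(-10.0000,0); λ=-4 ⇒ h* = (10)/4 = 2.5000.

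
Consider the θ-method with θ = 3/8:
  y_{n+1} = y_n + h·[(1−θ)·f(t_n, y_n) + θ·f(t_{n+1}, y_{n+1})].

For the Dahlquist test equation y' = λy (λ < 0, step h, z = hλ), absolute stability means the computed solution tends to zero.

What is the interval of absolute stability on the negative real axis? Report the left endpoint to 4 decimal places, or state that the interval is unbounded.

Set f=λy, z=hλ:
  y_{n+1} = y_n + z·[5/8·y_n + 3/8·y_{n+1}] ⇒ (1 − 3/8z)y_{n+1} = (1 + 5/8z)y_n
  R(z) = (1 + 5/8z)/(1 − 3/8z).

Solve |R(x)|<1 on ℝ⁻.
x=-0.52: |R|=0.5649
R=−1: 1+5/8x = −1+3/8x ⇒ -1/4x=2 ⇒ x=2/(-1/4)=-8.0000
Confirm numerically:
  x=-6.730: |R|=0.90990 <1
  x=-5.695: |R|=0.81622 <1
  x=-5.107: |R|=0.75190 <1
  x=-3.228: |R|=0.46030 <1
  x=-8.537: |R|=1.03195 >1
  x=-8.514: |R|=1.03065 >1
  x=-8.311: |R|=1.01889 >1
So |R|<1 on (-8.0000, 0).

(-8.0000, 0).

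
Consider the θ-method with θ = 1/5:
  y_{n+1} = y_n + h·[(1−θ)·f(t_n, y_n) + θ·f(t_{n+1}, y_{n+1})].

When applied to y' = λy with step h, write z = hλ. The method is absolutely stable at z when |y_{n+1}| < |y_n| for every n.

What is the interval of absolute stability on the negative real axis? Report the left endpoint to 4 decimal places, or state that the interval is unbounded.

Set f=λy, z=hλ:
  y_{n+1} = y_n + z·[4/5·y_n + 1/5·y_{n+1}] ⇒ (1 − 1/5z)y_{n+1} = (1 + 4/5z)y_n
  R(z) = (1 + 4/5z)/(1 − 1/5z).

Need |R(x)|<1, x<0.
x=-1.4: |R|=0.0937
R=−1: 1+4/5x = −1+1/5x ⇒ -3/5x=2 ⇒ x=2/(-3/5)=-3.3333
Confirm numerically:
  x=-2.944: |R|=0.85297 <1
  x=-2.670: |R|=0.74055 <1
  x=-2.021: |R|=0.43925 <1
  x=-1.507: |R|=0.15798 <1
  x=-3.673: |R|=1.11749 >1
  x=-3.436: |R|=1.03651 >1
  x=-3.405: |R|=1.02558 >1
Interval (-3.3333, 0).

(-3.3333, 0).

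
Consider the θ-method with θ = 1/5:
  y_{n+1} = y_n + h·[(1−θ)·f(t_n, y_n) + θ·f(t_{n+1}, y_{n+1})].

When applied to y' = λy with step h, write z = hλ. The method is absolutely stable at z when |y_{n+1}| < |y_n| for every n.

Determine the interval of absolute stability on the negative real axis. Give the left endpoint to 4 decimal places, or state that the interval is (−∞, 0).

z∈(-3.3333,0).

Test eqn y'=λy, z=hλ:
  y_{n+1} = y_n + z·[4/5·y_n + 1/5·y_{n+1}] ⇒ (1 − 1/5z)y_{n+1} = (1 + 4/5z)y_n
  R(z) = (1 + 4/5z)/(1 − 1/5z).

Need |R(x)|<1, x<0.
x=-1: |R|=0.1667
R=−1: 1+4/5x = −1+1/5x ⇒ -3/5x=2 ⇒ x=2/(-3/5)=-3.3333
Confirm numerically:
  x=-2.527: |R|=0.67862 <1
  x=-2.431: |R|=0.63572 <1
  x=-1.534: |R|=0.17386 <1
  x=-1.368: |R|=0.07412 <1
  x=-3.900: |R|=1.19101 >1
  x=-3.613: |R|=1.09741 >1
  x=-3.555: |R|=1.07773 >1
Interval (-3.3333, 0).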